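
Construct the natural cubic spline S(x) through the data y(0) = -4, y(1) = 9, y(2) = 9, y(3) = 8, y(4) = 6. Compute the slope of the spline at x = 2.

Let M_i = S''(x_i). Step sizes h_i = 1, 1, 1, 1; slopes of the chords Δ_i = (y_(i+1) - y_i)/h_i = 13, 0, -1, -2.
  1·M_0 + 4·M_1 + 1·M_2 = 6(Δ_1 - Δ_0) = -78
  1·M_1 + 4·M_2 + 1·M_3 = 6(Δ_2 - Δ_1) = -6
  1·M_2 + 4·M_3 + 1·M_4 = 6(Δ_3 - Δ_2) = -6
Natural end conditions: M_0 = M_4 = 0.
Solving: M_0 = 0, M_1 = -144/7, M_2 = 30/7, M_3 = -18/7, M_4 = 0.
On [2, 3], S'(x) = b_2 + 2c_2·(x - 2) + 3d_2·(x - 2)² with b_2 = Δ_2 - h_2(2M_2 + M_3)/6 = -2, c_2 = M_2/2 = 15/7, d_2 = (M_3 - M_2)/(6h_2) = -8/7. So S'(2) = -2.

-2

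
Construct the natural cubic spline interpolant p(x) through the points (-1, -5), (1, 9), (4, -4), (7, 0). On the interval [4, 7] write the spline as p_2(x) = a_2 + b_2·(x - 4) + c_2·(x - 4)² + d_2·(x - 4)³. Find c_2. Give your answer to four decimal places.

2.4505

Put σ_i = p'' at the i-th knot. Here h = (2, 3, 3) and Δ = (7, -13/3, 4/3), so the interior equations h_(i-1)·σ_(i-1) + 2(h_(i-1)+h_i)·σ_i + h_i·σ_(i+1) = 6(Δ_i − Δ_(i-1)) read
  2·σ_0 + 10·σ_1 + 3·σ_2 = 6(Δ_1 - Δ_0) = -68
  3·σ_1 + 12·σ_2 + 3·σ_3 = 6(Δ_2 - Δ_1) = 34
Natural end conditions: σ_0 = σ_3 = 0.
Solving: σ_0 = 0, σ_1 = -306/37, σ_2 = 544/111, σ_3 = 0.
On [4, 7], with p_2(x) = a_2 + b_2·(x - 4) + c_2·(x - 4)² + d_2·(x - 4)³: c_2 = σ_2/2 = 272/111, d_2 = (σ_3 - σ_2)/(6h_2) = -272/999, b_2 = Δ_2 - h_2(2σ_2 + σ_3)/6 = -132/37.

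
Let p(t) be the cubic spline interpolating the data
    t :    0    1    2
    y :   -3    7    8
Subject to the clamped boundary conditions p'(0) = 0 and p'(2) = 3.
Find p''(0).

45

Let σ_i = p''(x_i). Step sizes h_i = 1, 1; slopes of the chords Δ_i = (y_(i+1) - y_i)/h_i = 10, 1.
  1·σ_0 + 4·σ_1 + 1·σ_2 = 6(Δ_1 - Δ_0) = -54
Clamped end conditions give two more equations: 2h_0·σ_0 + h_0·σ_1 = 6(Δ_0 - p'(0)) = 60 and h_1·σ_1 + 2h_1·σ_2 = 6(p'(2) - Δ_1) = 12.
Forward elimination and back-substitution give σ_0 = 45, σ_1 = -30, σ_2 = 21.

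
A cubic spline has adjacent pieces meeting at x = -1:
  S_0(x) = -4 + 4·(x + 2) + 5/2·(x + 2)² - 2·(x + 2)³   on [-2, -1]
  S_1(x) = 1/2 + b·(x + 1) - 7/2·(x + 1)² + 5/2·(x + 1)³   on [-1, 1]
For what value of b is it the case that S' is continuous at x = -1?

3

S_0'(x) = 4 + 5·(x + 2) - 6·(x + 2)², so S_0'(-1) = 3. On the right, S_1'(-1) = b, so b = 3.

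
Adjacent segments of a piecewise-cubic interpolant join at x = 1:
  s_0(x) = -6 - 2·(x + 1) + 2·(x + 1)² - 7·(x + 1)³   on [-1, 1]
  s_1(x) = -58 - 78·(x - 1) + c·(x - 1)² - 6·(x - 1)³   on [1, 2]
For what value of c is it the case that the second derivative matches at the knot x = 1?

s_0''(x) = 4 - 42·(x + 1), so s_0''(1) = -80. On the right, s_1''(1) = 2c, so c = -40.

-40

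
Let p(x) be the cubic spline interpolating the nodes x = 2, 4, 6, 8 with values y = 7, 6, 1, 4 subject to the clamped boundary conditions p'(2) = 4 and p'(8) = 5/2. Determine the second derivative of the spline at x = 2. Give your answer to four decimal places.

-6.4000

Let σ_i = p''(x_i). Step sizes h_i = 2, 2, 2; slopes of the chords Δ_i = (y_(i+1) - y_i)/h_i = -1/2, -5/2, 3/2.
  2·σ_0 + 8·σ_1 + 2·σ_2 = 6(Δ_1 - Δ_0) = -12
  2·σ_1 + 8·σ_2 + 2·σ_3 = 6(Δ_2 - Δ_1) = 24
Clamped end conditions give two more equations: 2h_0·σ_0 + h_0·σ_1 = 6(Δ_0 - p'(2)) = -27 and h_2·σ_2 + 2h_2·σ_3 = 6(p'(8) - Δ_2) = 6.
Forward elimination and back-substitution give σ_0 = -32/5, σ_1 = -7/10, σ_2 = 16/5, σ_3 = -1/10.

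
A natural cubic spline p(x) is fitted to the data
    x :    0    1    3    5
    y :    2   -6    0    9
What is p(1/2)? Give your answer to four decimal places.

-2.7244

Write m_i for p''(x_i). With h_i = 1, 2, 2 and divided differences Δ_i = -8, 3, 9/2, the continuity of p' gives the tridiagonal system
  1·m_0 + 6·m_1 + 2·m_2 = 6(Δ_1 - Δ_0) = 66
  2·m_1 + 8·m_2 + 2·m_3 = 6(Δ_2 - Δ_1) = 9
Natural end conditions: m_0 = m_3 = 0.
Forward elimination and back-substitution give m_0 = 0, m_1 = 255/22, m_2 = -39/22, m_3 = 0.
On [0, 1], p(x) = 2 - 437/44·x + 0·x² + 85/44·x³.
With x = 1/2: p(1/2) = -959/352.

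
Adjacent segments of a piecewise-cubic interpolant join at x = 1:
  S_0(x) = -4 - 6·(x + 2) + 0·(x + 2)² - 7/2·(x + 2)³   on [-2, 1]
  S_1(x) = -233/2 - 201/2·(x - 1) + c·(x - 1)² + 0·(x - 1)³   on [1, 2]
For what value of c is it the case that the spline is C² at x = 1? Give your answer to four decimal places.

-31.5000

S_0''(x) = 0 - 21·(x + 2), so S_0''(1) = -63. On the right, S_1''(1) = 2c, so c = -63/2.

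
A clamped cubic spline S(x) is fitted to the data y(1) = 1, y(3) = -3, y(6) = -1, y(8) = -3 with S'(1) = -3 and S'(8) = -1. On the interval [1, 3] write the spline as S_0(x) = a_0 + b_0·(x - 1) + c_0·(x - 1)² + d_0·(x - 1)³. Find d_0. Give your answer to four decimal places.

Put M_i = S'' at the i-th knot. Here h = (2, 3, 2) and Δ = (-2, 2/3, -1), so the interior equations h_(i-1)·M_(i-1) + 2(h_(i-1)+h_i)·M_i + h_i·M_(i+1) = 6(Δ_i − Δ_(i-1)) read
  2·M_0 + 10·M_1 + 3·M_2 = 6(Δ_1 - Δ_0) = 16
  3·M_1 + 10·M_2 + 2·M_3 = 6(Δ_2 - Δ_1) = -10
Clamped end conditions give two more equations: 2h_0·M_0 + h_0·M_1 = 6(Δ_0 - S'(1)) = 6 and h_2·M_2 + 2h_2·M_3 = 6(S'(8) - Δ_2) = 0.
Hence M_0 = 23/48, M_1 = 49/24, M_2 = -43/24, M_3 = 43/48.
On [1, 3], with S_0(x) = a_0 + b_0·(x - 1) + c_0·(x - 1)² + d_0·(x - 1)³: c_0 = M_0/2 = 23/96, d_0 = (M_1 - M_0)/(6h_0) = 25/192, b_0 = Δ_0 - h_0(2M_0 + M_1)/6 = -3.

0.1302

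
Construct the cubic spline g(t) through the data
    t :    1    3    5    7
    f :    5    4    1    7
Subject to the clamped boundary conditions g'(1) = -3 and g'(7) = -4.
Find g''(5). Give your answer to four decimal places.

Write m_i for g''(x_i). With h_i = 2, 2, 2 and divided differences Δ_i = -1/2, -3/2, 3, the continuity of g' gives the tridiagonal system
  2·m_0 + 8·m_1 + 2·m_2 = 6(Δ_1 - Δ_0) = -6
  2·m_1 + 8·m_2 + 2·m_3 = 6(Δ_2 - Δ_1) = 27
Clamped end conditions give two more equations: 2h_0·m_0 + h_0·m_1 = 6(Δ_0 - g'(1)) = 15 and h_2·m_2 + 2h_2·m_3 = 6(g'(7) - Δ_2) = -42.
Hence m_0 = 88/15, m_1 = -127/30, m_2 = 121/15, m_3 = -218/15.

8.0667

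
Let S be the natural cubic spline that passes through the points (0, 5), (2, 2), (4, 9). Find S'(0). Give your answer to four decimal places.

Write M_i for S''(x_i). With h_i = 2, 2 and divided differences Δ_i = -3/2, 7/2, the continuity of S' gives the tridiagonal system
  2·M_0 + 8·M_1 + 2·M_2 = 6(Δ_1 - Δ_0) = 30
Natural end conditions: M_0 = M_2 = 0.
Forward elimination and back-substitution give M_0 = 0, M_1 = 15/4, M_2 = 0.
On [0, 2], S'(x) = b_0 + 2c_0·x + 3d_0·x² with b_0 = Δ_0 - h_0(2M_0 + M_1)/6 = -11/4, c_0 = M_0/2 = 0, d_0 = (M_1 - M_0)/(6h_0) = 5/16. So S'(0) = -11/4.

-2.7500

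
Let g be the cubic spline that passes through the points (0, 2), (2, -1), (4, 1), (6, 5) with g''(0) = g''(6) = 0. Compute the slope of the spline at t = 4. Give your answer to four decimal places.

1.8000

Put M_i = g'' at the i-th knot. Here h = (2, 2, 2) and Δ = (-3/2, 1, 2), so the interior equations h_(i-1)·M_(i-1) + 2(h_(i-1)+h_i)·M_i + h_i·M_(i+1) = 6(Δ_i − Δ_(i-1)) read
  2·M_0 + 8·M_1 + 2·M_2 = 6(Δ_1 - Δ_0) = 15
  2·M_1 + 8·M_2 + 2·M_3 = 6(Δ_2 - Δ_1) = 6
Natural end conditions: M_0 = M_3 = 0.
Forward elimination and back-substitution give M_0 = 0, M_1 = 9/5, M_2 = 3/10, M_3 = 0.
On [4, 6], g'(t) = b_2 + 2c_2·(t - 4) + 3d_2·(t - 4)² with b_2 = Δ_2 - h_2(2M_2 + M_3)/6 = 9/5, c_2 = M_2/2 = 3/20, d_2 = (M_3 - M_2)/(6h_2) = -1/40. So g'(4) = 9/5.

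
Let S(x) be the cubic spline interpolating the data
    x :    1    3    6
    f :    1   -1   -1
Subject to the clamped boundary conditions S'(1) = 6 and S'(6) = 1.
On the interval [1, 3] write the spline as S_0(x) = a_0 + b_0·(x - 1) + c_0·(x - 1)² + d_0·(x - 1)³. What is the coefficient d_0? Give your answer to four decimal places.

With m_i denoting the second derivative at x_i, h_i = 2, 3, and Δ_i = (y_(i+1) − y_i)/h_i = -1, 0:
  2·m_0 + 10·m_1 + 3·m_2 = 6(Δ_1 - Δ_0) = 6
Clamped end conditions give two more equations: 2h_0·m_0 + h_0·m_1 = 6(Δ_0 - S'(1)) = -42 and h_1·m_1 + 2h_1·m_2 = 6(S'(6) - Δ_1) = 6.
Solving: m_0 = -121/10, m_1 = 16/5, m_2 = -3/5.
On [1, 3], with S_0(x) = a_0 + b_0·(x - 1) + c_0·(x - 1)² + d_0·(x - 1)³: c_0 = m_0/2 = -121/20, d_0 = (m_1 - m_0)/(6h_0) = 51/40, b_0 = Δ_0 - h_0(2m_0 + m_1)/6 = 6.

1.2750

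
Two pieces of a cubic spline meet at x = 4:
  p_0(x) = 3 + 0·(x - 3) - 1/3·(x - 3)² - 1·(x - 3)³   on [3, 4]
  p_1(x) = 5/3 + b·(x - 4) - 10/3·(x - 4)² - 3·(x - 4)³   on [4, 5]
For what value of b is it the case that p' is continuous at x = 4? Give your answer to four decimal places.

p_0'(x) = 0 - 2/3·(x - 3) - 3·(x - 3)², so p_0'(4) = -11/3. On the right, p_1'(4) = b, so b = -11/3.

-3.6667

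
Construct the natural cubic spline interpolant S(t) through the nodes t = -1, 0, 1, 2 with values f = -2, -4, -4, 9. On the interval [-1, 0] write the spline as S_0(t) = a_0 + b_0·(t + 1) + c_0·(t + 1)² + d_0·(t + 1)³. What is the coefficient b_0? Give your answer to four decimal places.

-1.6667

Write m_i for S''(x_i). With h_i = 1, 1, 1 and divided differences Δ_i = -2, 0, 13, the continuity of S' gives the tridiagonal system
  1·m_0 + 4·m_1 + 1·m_2 = 6(Δ_1 - Δ_0) = 12
  1·m_1 + 4·m_2 + 1·m_3 = 6(Δ_2 - Δ_1) = 78
Natural end conditions: m_0 = m_3 = 0.
Solving: m_0 = 0, m_1 = -2, m_2 = 20, m_3 = 0.
On [-1, 0], with S_0(t) = a_0 + b_0·(t + 1) + c_0·(t + 1)² + d_0·(t + 1)³: c_0 = m_0/2 = 0, d_0 = (m_1 - m_0)/(6h_0) = -1/3, b_0 = Δ_0 - h_0(2m_0 + m_1)/6 = -5/3.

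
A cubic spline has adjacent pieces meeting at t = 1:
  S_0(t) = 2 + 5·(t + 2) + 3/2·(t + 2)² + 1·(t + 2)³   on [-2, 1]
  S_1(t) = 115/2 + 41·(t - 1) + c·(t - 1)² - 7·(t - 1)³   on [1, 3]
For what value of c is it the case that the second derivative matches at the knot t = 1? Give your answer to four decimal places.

S_0''(t) = 3 + 6·(t + 2), so S_0''(1) = 21. On the right, S_1''(1) = 2c, so c = 21/2.

10.5000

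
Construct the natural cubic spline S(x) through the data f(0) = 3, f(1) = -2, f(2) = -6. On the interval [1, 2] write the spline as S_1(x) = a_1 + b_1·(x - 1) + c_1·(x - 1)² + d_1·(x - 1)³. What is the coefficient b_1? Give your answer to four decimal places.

Put σ_i = S'' at the i-th knot. Here h = (1, 1) and Δ = (-5, -4), so the interior equations h_(i-1)·σ_(i-1) + 2(h_(i-1)+h_i)·σ_i + h_i·σ_(i+1) = 6(Δ_i − Δ_(i-1)) read
  1·σ_0 + 4·σ_1 + 1·σ_2 = 6(Δ_1 - Δ_0) = 6
Natural end conditions: σ_0 = σ_2 = 0.
Solving the tridiagonal system: σ_0 = 0, σ_1 = 3/2, σ_2 = 0.
On [1, 2], with S_1(x) = a_1 + b_1·(x - 1) + c_1·(x - 1)² + d_1·(x - 1)³: c_1 = σ_1/2 = 3/4, d_1 = (σ_2 - σ_1)/(6h_1) = -1/4, b_1 = Δ_1 - h_1(2σ_1 + σ_2)/6 = -9/2.

-4.5000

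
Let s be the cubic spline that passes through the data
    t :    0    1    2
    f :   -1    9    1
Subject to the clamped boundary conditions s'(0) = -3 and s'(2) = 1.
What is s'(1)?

With M_i denoting the second derivative at x_i, h_i = 1, 1, and Δ_i = (y_(i+1) − y_i)/h_i = 10, -8:
  1·M_0 + 4·M_1 + 1·M_2 = 6(Δ_1 - Δ_0) = -108
Clamped end conditions give two more equations: 2h_0·M_0 + h_0·M_1 = 6(Δ_0 - s'(0)) = 78 and h_1·M_1 + 2h_1·M_2 = 6(s'(2) - Δ_1) = 54.
Hence M_0 = 68, M_1 = -58, M_2 = 56.
On [1, 2], s'(t) = b_1 + 2c_1·(t - 1) + 3d_1·(t - 1)² with b_1 = Δ_1 - h_1(2M_1 + M_2)/6 = 2, c_1 = M_1/2 = -29, d_1 = (M_2 - M_1)/(6h_1) = 19. So s'(1) = 2.

2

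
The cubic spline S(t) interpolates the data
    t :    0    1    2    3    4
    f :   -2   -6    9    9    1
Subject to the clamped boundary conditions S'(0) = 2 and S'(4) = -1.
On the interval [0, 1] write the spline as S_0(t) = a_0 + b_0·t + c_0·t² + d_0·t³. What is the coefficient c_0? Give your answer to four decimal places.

-20.6786

With M_i denoting the second derivative at x_i, h_i = 1, 1, 1, 1, and Δ_i = (y_(i+1) − y_i)/h_i = -4, 15, 0, -8:
  1·M_0 + 4·M_1 + 1·M_2 = 6(Δ_1 - Δ_0) = 114
  1·M_1 + 4·M_2 + 1·M_3 = 6(Δ_2 - Δ_1) = -90
  1·M_2 + 4·M_3 + 1·M_4 = 6(Δ_3 - Δ_2) = -48
Clamped end conditions give two more equations: 2h_0·M_0 + h_0·M_1 = 6(Δ_0 - S'(0)) = -36 and h_3·M_3 + 2h_3·M_4 = 6(S'(4) - Δ_3) = 42.
Forward elimination and back-substitution give M_0 = -579/14, M_1 = 327/7, M_2 = -63/2, M_3 = -75/7, M_4 = 369/14.
On [0, 1], with S_0(t) = a_0 + b_0·t + c_0·t² + d_0·t³: c_0 = M_0/2 = -579/28, d_0 = (M_1 - M_0)/(6h_0) = 411/28, b_0 = Δ_0 - h_0(2M_0 + M_1)/6 = 2.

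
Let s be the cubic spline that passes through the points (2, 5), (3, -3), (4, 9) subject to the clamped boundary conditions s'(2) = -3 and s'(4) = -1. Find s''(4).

-68

Let m_i = s''(x_i). Step sizes h_i = 1, 1; slopes of the chords Δ_i = (y_(i+1) - y_i)/h_i = -8, 12.
  1·m_0 + 4·m_1 + 1·m_2 = 6(Δ_1 - Δ_0) = 120
Clamped end conditions give two more equations: 2h_0·m_0 + h_0·m_1 = 6(Δ_0 - s'(2)) = -30 and h_1·m_1 + 2h_1·m_2 = 6(s'(4) - Δ_1) = -78.
Hence m_0 = -44, m_1 = 58, m_2 = -68.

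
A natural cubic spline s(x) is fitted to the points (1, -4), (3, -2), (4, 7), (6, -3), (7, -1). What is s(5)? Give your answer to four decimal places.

3.6694

With m_i denoting the second derivative at x_i, h_i = 2, 1, 2, 1, and Δ_i = (y_(i+1) − y_i)/h_i = 1, 9, -5, 2:
  2·m_0 + 6·m_1 + 1·m_2 = 6(Δ_1 - Δ_0) = 48
  1·m_1 + 6·m_2 + 2·m_3 = 6(Δ_2 - Δ_1) = -84
  2·m_2 + 6·m_3 + 1·m_4 = 6(Δ_3 - Δ_2) = 42
Natural end conditions: m_0 = m_4 = 0.
Solving: m_0 = 0, m_1 = 354/31, m_2 = -636/31, m_3 = 429/31, m_4 = 0.
On [4, 6], s(x) = 7 + 126/31·(x - 4) - 318/31·(x - 4)² + 355/124·(x - 4)³.
With (x - 4) = 1: s(5) = 455/124.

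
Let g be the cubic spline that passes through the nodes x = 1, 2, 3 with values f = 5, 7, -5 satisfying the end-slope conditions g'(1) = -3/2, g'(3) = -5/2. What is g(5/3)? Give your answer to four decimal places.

7.3333

With σ_i denoting the second derivative at x_i, h_i = 1, 1, and Δ_i = (y_(i+1) − y_i)/h_i = 2, -12:
  1·σ_0 + 4·σ_1 + 1·σ_2 = 6(Δ_1 - Δ_0) = -84
Clamped end conditions give two more equations: 2h_0·σ_0 + h_0·σ_1 = 6(Δ_0 - g'(1)) = 21 and h_1·σ_1 + 2h_1·σ_2 = 6(g'(3) - Δ_1) = 57.
Hence σ_0 = 31, σ_1 = -41, σ_2 = 49.
On [1, 2], g(x) = 5 - 3/2·(x - 1) + 31/2·(x - 1)² - 12·(x - 1)³.
With (x - 1) = 2/3: g(5/3) = 22/3.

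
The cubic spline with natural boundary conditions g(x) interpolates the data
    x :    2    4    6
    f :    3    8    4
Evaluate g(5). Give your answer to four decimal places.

Put m_i = g'' at the i-th knot. Here h = (2, 2) and Δ = (5/2, -2), so the interior equations h_(i-1)·m_(i-1) + 2(h_(i-1)+h_i)·m_i + h_i·m_(i+1) = 6(Δ_i − Δ_(i-1)) read
  2·m_0 + 8·m_1 + 2·m_2 = 6(Δ_1 - Δ_0) = -27
Natural end conditions: m_0 = m_2 = 0.
Hence m_0 = 0, m_1 = -27/8, m_2 = 0.
On [4, 6], g(x) = 8 + 1/4·(x - 4) - 27/16·(x - 4)² + 9/32·(x - 4)³.
With (x - 4) = 1: g(5) = 219/32.

6.8438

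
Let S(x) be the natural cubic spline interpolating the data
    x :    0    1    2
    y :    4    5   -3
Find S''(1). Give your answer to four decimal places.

-13.5000

Let m_i = S''(x_i). Step sizes h_i = 1, 1; slopes of the chords Δ_i = (y_(i+1) - y_i)/h_i = 1, -8.
  1·m_0 + 4·m_1 + 1·m_2 = 6(Δ_1 - Δ_0) = -54
Natural end conditions: m_0 = m_2 = 0.
Forward elimination and back-substitution give m_0 = 0, m_1 = -27/2, m_2 = 0.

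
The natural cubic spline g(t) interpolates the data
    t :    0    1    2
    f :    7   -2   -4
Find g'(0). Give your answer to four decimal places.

-10.7500

Let M_i = g''(x_i). Step sizes h_i = 1, 1; slopes of the chords Δ_i = (y_(i+1) - y_i)/h_i = -9, -2.
  1·M_0 + 4·M_1 + 1·M_2 = 6(Δ_1 - Δ_0) = 42
Natural end conditions: M_0 = M_2 = 0.
Solving the tridiagonal system: M_0 = 0, M_1 = 21/2, M_2 = 0.
On [0, 1], g'(t) = b_0 + 2c_0·t + 3d_0·t² with b_0 = Δ_0 - h_0(2M_0 + M_1)/6 = -43/4, c_0 = M_0/2 = 0, d_0 = (M_1 - M_0)/(6h_0) = 7/4. So g'(0) = -43/4.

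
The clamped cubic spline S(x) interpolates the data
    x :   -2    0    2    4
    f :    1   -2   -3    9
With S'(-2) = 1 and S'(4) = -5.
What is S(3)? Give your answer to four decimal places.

Let M_i = S''(x_i). Step sizes h_i = 2, 2, 2; slopes of the chords Δ_i = (y_(i+1) - y_i)/h_i = -3/2, -1/2, 6.
  2·M_0 + 8·M_1 + 2·M_2 = 6(Δ_1 - Δ_0) = 6
  2·M_1 + 8·M_2 + 2·M_3 = 6(Δ_2 - Δ_1) = 39
Clamped end conditions give two more equations: 2h_0·M_0 + h_0·M_1 = 6(Δ_0 - S'(-2)) = -15 and h_2·M_2 + 2h_2·M_3 = 6(S'(4) - Δ_2) = -66.
Solving: M_0 = -16/5, M_1 = -11/10, M_2 = 53/5, M_3 = -109/5.
On [2, 4], S(x) = -3 + 31/5·(x - 2) + 53/10·(x - 2)² - 27/10·(x - 2)³.
With (x - 2) = 1: S(3) = 29/5.

5.8000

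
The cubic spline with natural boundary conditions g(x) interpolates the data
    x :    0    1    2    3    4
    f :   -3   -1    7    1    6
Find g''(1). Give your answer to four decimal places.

16.8214

Write M_i for g''(x_i). With h_i = 1, 1, 1, 1 and divided differences Δ_i = 2, 8, -6, 5, the continuity of g' gives the tridiagonal system
  1·M_0 + 4·M_1 + 1·M_2 = 6(Δ_1 - Δ_0) = 36
  1·M_1 + 4·M_2 + 1·M_3 = 6(Δ_2 - Δ_1) = -84
  1·M_2 + 4·M_3 + 1·M_4 = 6(Δ_3 - Δ_2) = 66
Natural end conditions: M_0 = M_4 = 0.
Forward elimination and back-substitution give M_0 = 0, M_1 = 471/28, M_2 = -219/7, M_3 = 681/28, M_4 = 0.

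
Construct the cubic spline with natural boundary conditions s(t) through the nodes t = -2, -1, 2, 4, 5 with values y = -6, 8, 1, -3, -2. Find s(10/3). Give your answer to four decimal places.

-2.8671

Let m_i = s''(x_i). Step sizes h_i = 1, 3, 2, 1; slopes of the chords Δ_i = (y_(i+1) - y_i)/h_i = 14, -7/3, -2, 1.
  1·m_0 + 8·m_1 + 3·m_2 = 6(Δ_1 - Δ_0) = -98
  3·m_1 + 10·m_2 + 2·m_3 = 6(Δ_2 - Δ_1) = 2
  2·m_2 + 6·m_3 + 1·m_4 = 6(Δ_3 - Δ_2) = 18
Natural end conditions: m_0 = m_4 = 0.
Solving: m_0 = 0, m_1 = -2708/197, m_2 = 786/197, m_3 = 329/197, m_4 = 0.
On [2, 4], s(t) = 1 - 3083/591·(t - 2) + 393/197·(t - 2)² - 457/2364·(t - 2)³.
With (t - 2) = 4/3: s(10/3) = -45751/15957.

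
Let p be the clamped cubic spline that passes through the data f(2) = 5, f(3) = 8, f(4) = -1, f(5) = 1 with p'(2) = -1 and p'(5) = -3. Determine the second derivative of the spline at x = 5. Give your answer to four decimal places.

-31.3333

Write σ_i for p''(x_i). With h_i = 1, 1, 1 and divided differences Δ_i = 3, -9, 2, the continuity of p' gives the tridiagonal system
  1·σ_0 + 4·σ_1 + 1·σ_2 = 6(Δ_1 - Δ_0) = -72
  1·σ_1 + 4·σ_2 + 1·σ_3 = 6(Δ_2 - Δ_1) = 66
Clamped end conditions give two more equations: 2h_0·σ_0 + h_0·σ_1 = 6(Δ_0 - p'(2)) = 24 and h_2·σ_2 + 2h_2·σ_3 = 6(p'(5) - Δ_2) = -30.
Solving: σ_0 = 86/3, σ_1 = -100/3, σ_2 = 98/3, σ_3 = -94/3.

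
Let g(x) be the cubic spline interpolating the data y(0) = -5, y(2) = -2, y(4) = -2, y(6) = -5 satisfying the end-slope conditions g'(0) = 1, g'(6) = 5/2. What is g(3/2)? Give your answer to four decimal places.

-2.7688

Write M_i for g''(x_i). With h_i = 2, 2, 2 and divided differences Δ_i = 3/2, 0, -3/2, the continuity of g' gives the tridiagonal system
  2·M_0 + 8·M_1 + 2·M_2 = 6(Δ_1 - Δ_0) = -9
  2·M_1 + 8·M_2 + 2·M_3 = 6(Δ_2 - Δ_1) = -9
Clamped end conditions give two more equations: 2h_0·M_0 + h_0·M_1 = 6(Δ_0 - g'(0)) = 3 and h_2·M_2 + 2h_2·M_3 = 6(g'(6) - Δ_2) = 24.
Solving the tridiagonal system: M_0 = 11/10, M_1 = -7/10, M_2 = -14/5, M_3 = 37/5.
On [0, 2], g(x) = -5 + 1·x + 11/20·x² - 3/20·x³.
With x = 3/2: g(3/2) = -443/160.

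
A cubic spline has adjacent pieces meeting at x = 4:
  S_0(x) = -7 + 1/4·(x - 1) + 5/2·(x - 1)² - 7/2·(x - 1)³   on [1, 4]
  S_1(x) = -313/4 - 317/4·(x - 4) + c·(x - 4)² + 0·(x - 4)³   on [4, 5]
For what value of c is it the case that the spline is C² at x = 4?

S_0''(x) = 5 - 21·(x - 1), so S_0''(4) = -58. On the right, S_1''(4) = 2c, so c = -29.

-29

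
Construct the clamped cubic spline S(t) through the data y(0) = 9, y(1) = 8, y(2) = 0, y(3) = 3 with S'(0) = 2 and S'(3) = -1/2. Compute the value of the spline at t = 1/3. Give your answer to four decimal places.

9.5383

Put M_i = S'' at the i-th knot. Here h = (1, 1, 1) and Δ = (-1, -8, 3), so the interior equations h_(i-1)·M_(i-1) + 2(h_(i-1)+h_i)·M_i + h_i·M_(i+1) = 6(Δ_i − Δ_(i-1)) read
  1·M_0 + 4·M_1 + 1·M_2 = 6(Δ_1 - Δ_0) = -42
  1·M_1 + 4·M_2 + 1·M_3 = 6(Δ_2 - Δ_1) = 66
Clamped end conditions give two more equations: 2h_0·M_0 + h_0·M_1 = 6(Δ_0 - S'(0)) = -18 and h_2·M_2 + 2h_2·M_3 = 6(S'(3) - Δ_2) = -21.
Hence M_0 = -7/15, M_1 = -256/15, M_2 = 401/15, M_3 = -358/15.
On [0, 1], S(t) = 9 + 2·t - 7/30·t² - 83/30·t³.
With t = 1/3: S(1/3) = 3863/405.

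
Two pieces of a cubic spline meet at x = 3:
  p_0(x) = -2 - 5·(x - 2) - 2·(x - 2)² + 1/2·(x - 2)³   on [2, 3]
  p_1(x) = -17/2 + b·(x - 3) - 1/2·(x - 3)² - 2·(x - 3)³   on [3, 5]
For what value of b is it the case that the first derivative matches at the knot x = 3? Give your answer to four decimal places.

-7.5000

p_0'(x) = -5 - 4·(x - 2) + 3/2·(x - 2)², so p_0'(3) = -15/2. On the right, p_1'(3) = b, so b = -15/2.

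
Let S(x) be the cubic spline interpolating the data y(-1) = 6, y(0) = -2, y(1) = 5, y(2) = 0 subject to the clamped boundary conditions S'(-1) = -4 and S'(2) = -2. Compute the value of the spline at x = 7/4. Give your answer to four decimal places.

1.1594

Let m_i = S''(x_i). Step sizes h_i = 1, 1, 1; slopes of the chords Δ_i = (y_(i+1) - y_i)/h_i = -8, 7, -5.
  1·m_0 + 4·m_1 + 1·m_2 = 6(Δ_1 - Δ_0) = 90
  1·m_1 + 4·m_2 + 1·m_3 = 6(Δ_2 - Δ_1) = -72
Clamped end conditions give two more equations: 2h_0·m_0 + h_0·m_1 = 6(Δ_0 - S'(-1)) = -24 and h_2·m_2 + 2h_2·m_3 = 6(S'(2) - Δ_2) = 18.
Hence m_0 = -472/15, m_1 = 584/15, m_2 = -514/15, m_3 = 392/15.
On [1, 2], S(x) = 5 + 31/15·(x - 1) - 257/15·(x - 1)² + 151/15·(x - 1)³.
With (x - 1) = 3/4: S(7/4) = 371/320.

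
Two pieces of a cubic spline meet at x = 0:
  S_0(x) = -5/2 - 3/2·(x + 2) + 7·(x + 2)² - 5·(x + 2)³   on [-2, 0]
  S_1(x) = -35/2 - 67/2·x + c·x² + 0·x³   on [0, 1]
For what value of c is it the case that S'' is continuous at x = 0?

-23

S_0''(x) = 14 - 30·(x + 2), so S_0''(0) = -46. On the right, S_1''(0) = 2c, so c = -23.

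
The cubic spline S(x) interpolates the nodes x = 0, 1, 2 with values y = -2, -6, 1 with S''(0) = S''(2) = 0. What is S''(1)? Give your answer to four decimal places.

Put m_i = S'' at the i-th knot. Here h = (1, 1) and Δ = (-4, 7), so the interior equations h_(i-1)·m_(i-1) + 2(h_(i-1)+h_i)·m_i + h_i·m_(i+1) = 6(Δ_i − Δ_(i-1)) read
  1·m_0 + 4·m_1 + 1·m_2 = 6(Δ_1 - Δ_0) = 66
Natural end conditions: m_0 = m_2 = 0.
Hence m_0 = 0, m_1 = 33/2, m_2 = 0.

16.5000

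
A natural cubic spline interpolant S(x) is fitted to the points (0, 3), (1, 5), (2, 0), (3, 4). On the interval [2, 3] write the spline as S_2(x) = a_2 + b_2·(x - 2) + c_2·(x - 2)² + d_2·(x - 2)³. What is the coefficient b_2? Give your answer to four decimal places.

Put σ_i = S'' at the i-th knot. Here h = (1, 1, 1) and Δ = (2, -5, 4), so the interior equations h_(i-1)·σ_(i-1) + 2(h_(i-1)+h_i)·σ_i + h_i·σ_(i+1) = 6(Δ_i − Δ_(i-1)) read
  1·σ_0 + 4·σ_1 + 1·σ_2 = 6(Δ_1 - Δ_0) = -42
  1·σ_1 + 4·σ_2 + 1·σ_3 = 6(Δ_2 - Δ_1) = 54
Natural end conditions: σ_0 = σ_3 = 0.
Solving: σ_0 = 0, σ_1 = -74/5, σ_2 = 86/5, σ_3 = 0.
On [2, 3], with S_2(x) = a_2 + b_2·(x - 2) + c_2·(x - 2)² + d_2·(x - 2)³: c_2 = σ_2/2 = 43/5, d_2 = (σ_3 - σ_2)/(6h_2) = -43/15, b_2 = Δ_2 - h_2(2σ_2 + σ_3)/6 = -26/15.

-1.7333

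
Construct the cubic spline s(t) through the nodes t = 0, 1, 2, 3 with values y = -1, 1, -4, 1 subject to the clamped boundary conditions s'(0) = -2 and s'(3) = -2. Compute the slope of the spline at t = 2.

1

Let m_i = s''(x_i). Step sizes h_i = 1, 1, 1; slopes of the chords Δ_i = (y_(i+1) - y_i)/h_i = 2, -5, 5.
  1·m_0 + 4·m_1 + 1·m_2 = 6(Δ_1 - Δ_0) = -42
  1·m_1 + 4·m_2 + 1·m_3 = 6(Δ_2 - Δ_1) = 60
Clamped end conditions give two more equations: 2h_0·m_0 + h_0·m_1 = 6(Δ_0 - s'(0)) = 24 and h_2·m_2 + 2h_2·m_3 = 6(s'(3) - Δ_2) = -42.
Solving: m_0 = 24, m_1 = -24, m_2 = 30, m_3 = -36.
On [2, 3], s'(t) = b_2 + 2c_2·(t - 2) + 3d_2·(t - 2)² with b_2 = Δ_2 - h_2(2m_2 + m_3)/6 = 1, c_2 = m_2/2 = 15, d_2 = (m_3 - m_2)/(6h_2) = -11. So s'(2) = 1.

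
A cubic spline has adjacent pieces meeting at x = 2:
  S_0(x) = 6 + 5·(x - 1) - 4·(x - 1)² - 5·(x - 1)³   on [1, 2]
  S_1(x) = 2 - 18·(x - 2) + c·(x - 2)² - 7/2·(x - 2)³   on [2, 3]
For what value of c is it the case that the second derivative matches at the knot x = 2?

-19

S_0''(x) = -8 - 30·(x - 1), so S_0''(2) = -38. On the right, S_1''(2) = 2c, so c = -19.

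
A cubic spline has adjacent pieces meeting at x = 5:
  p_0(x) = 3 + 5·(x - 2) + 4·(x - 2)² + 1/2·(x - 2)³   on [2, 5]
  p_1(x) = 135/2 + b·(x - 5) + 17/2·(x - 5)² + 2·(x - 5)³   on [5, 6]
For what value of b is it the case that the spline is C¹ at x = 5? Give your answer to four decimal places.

p_0'(x) = 5 + 8·(x - 2) + 3/2·(x - 2)², so p_0'(5) = 85/2. On the right, p_1'(5) = b, so b = 85/2.

42.5000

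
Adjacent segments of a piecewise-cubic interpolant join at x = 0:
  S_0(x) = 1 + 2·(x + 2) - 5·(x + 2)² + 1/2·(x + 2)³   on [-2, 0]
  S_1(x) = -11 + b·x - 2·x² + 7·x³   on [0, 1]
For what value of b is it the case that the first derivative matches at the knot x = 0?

-12

S_0'(x) = 2 - 10·(x + 2) + 3/2·(x + 2)², so S_0'(0) = -12. On the right, S_1'(0) = b, so b = -12.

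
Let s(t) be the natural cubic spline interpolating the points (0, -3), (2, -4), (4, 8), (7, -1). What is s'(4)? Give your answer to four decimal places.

Let M_i = s''(x_i). Step sizes h_i = 2, 2, 3; slopes of the chords Δ_i = (y_(i+1) - y_i)/h_i = -1/2, 6, -3.
  2·M_0 + 8·M_1 + 2·M_2 = 6(Δ_1 - Δ_0) = 39
  2·M_1 + 10·M_2 + 3·M_3 = 6(Δ_2 - Δ_1) = -54
Natural end conditions: M_0 = M_3 = 0.
Hence M_0 = 0, M_1 = 249/38, M_2 = -255/38, M_3 = 0.
On [4, 7], s'(t) = b_2 + 2c_2·(t - 4) + 3d_2·(t - 4)² with b_2 = Δ_2 - h_2(2M_2 + M_3)/6 = 141/38, c_2 = M_2/2 = -255/76, d_2 = (M_3 - M_2)/(6h_2) = 85/228. So s'(4) = 141/38.

3.7105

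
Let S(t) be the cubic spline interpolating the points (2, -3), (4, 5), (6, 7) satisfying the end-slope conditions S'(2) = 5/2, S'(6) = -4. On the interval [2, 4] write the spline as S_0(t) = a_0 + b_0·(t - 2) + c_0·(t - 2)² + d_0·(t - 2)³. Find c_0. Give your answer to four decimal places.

1.4375

Write m_i for S''(x_i). With h_i = 2, 2 and divided differences Δ_i = 4, 1, the continuity of S' gives the tridiagonal system
  2·m_0 + 8·m_1 + 2·m_2 = 6(Δ_1 - Δ_0) = -18
Clamped end conditions give two more equations: 2h_0·m_0 + h_0·m_1 = 6(Δ_0 - S'(2)) = 9 and h_1·m_1 + 2h_1·m_2 = 6(S'(6) - Δ_1) = -30.
Hence m_0 = 23/8, m_1 = -5/4, m_2 = -55/8.
On [2, 4], with S_0(t) = a_0 + b_0·(t - 2) + c_0·(t - 2)² + d_0·(t - 2)³: c_0 = m_0/2 = 23/16, d_0 = (m_1 - m_0)/(6h_0) = -11/32, b_0 = Δ_0 - h_0(2m_0 + m_1)/6 = 5/2.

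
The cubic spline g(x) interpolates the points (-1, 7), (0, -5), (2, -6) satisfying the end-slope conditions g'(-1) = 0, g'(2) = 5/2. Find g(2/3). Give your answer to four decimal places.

Write M_i for g''(x_i). With h_i = 1, 2 and divided differences Δ_i = -12, -1/2, the continuity of g' gives the tridiagonal system
  1·M_0 + 6·M_1 + 2·M_2 = 6(Δ_1 - Δ_0) = 69
Clamped end conditions give two more equations: 2h_0·M_0 + h_0·M_1 = 6(Δ_0 - g'(-1)) = -72 and h_1·M_1 + 2h_1·M_2 = 6(g'(2) - Δ_1) = 18.
Solving the tridiagonal system: M_0 = -140/3, M_1 = 64/3, M_2 = -37/6.
On [0, 2], g(x) = -5 - 38/3·x + 32/3·x² - 55/24·x³.
With x = 2/3: g(2/3) = -760/81.

-9.3827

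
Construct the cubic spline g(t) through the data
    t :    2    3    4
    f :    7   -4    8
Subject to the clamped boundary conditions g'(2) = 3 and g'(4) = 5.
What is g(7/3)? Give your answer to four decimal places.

4.6852

Write σ_i for g''(x_i). With h_i = 1, 1 and divided differences Δ_i = -11, 12, the continuity of g' gives the tridiagonal system
  1·σ_0 + 4·σ_1 + 1·σ_2 = 6(Δ_1 - Δ_0) = 138
Clamped end conditions give two more equations: 2h_0·σ_0 + h_0·σ_1 = 6(Δ_0 - g'(2)) = -84 and h_1·σ_1 + 2h_1·σ_2 = 6(g'(4) - Δ_1) = -42.
Forward elimination and back-substitution give σ_0 = -151/2, σ_1 = 67, σ_2 = -109/2.
On [2, 3], g(t) = 7 + 3·(t - 2) - 151/4·(t - 2)² + 95/4·(t - 2)³.
With (t - 2) = 1/3: g(7/3) = 253/54.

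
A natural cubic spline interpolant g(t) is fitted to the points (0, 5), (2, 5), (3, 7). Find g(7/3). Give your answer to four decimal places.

Write M_i for g''(x_i). With h_i = 2, 1 and divided differences Δ_i = 0, 2, the continuity of g' gives the tridiagonal system
  2·M_0 + 6·M_1 + 1·M_2 = 6(Δ_1 - Δ_0) = 12
Natural end conditions: M_0 = M_2 = 0.
Solving the tridiagonal system: M_0 = 0, M_1 = 2, M_2 = 0.
On [2, 3], g(t) = 5 + 4/3·(t - 2) + 1·(t - 2)² - 1/3·(t - 2)³.
With (t - 2) = 1/3: g(7/3) = 449/81.

5.5432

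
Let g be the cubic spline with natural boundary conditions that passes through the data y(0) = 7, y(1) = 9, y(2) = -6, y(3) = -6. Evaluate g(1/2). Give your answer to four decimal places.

Let σ_i = g''(x_i). Step sizes h_i = 1, 1, 1; slopes of the chords Δ_i = (y_(i+1) - y_i)/h_i = 2, -15, 0.
  1·σ_0 + 4·σ_1 + 1·σ_2 = 6(Δ_1 - Δ_0) = -102
  1·σ_1 + 4·σ_2 + 1·σ_3 = 6(Δ_2 - Δ_1) = 90
Natural end conditions: σ_0 = σ_3 = 0.
Forward elimination and back-substitution give σ_0 = 0, σ_1 = -166/5, σ_2 = 154/5, σ_3 = 0.
On [0, 1], g(x) = 7 + 113/15·x + 0·x² - 83/15·x³.
With x = 1/2: g(1/2) = 403/40.

10.0750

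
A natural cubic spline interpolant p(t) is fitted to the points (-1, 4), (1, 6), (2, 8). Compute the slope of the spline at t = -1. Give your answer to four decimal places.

0.6667

With σ_i denoting the second derivative at x_i, h_i = 2, 1, and Δ_i = (y_(i+1) − y_i)/h_i = 1, 2:
  2·σ_0 + 6·σ_1 + 1·σ_2 = 6(Δ_1 - Δ_0) = 6
Natural end conditions: σ_0 = σ_2 = 0.
Forward elimination and back-substitution give σ_0 = 0, σ_1 = 1, σ_2 = 0.
On [-1, 1], p'(t) = b_0 + 2c_0·(t + 1) + 3d_0·(t + 1)² with b_0 = Δ_0 - h_0(2σ_0 + σ_1)/6 = 2/3, c_0 = σ_0/2 = 0, d_0 = (σ_1 - σ_0)/(6h_0) = 1/12. So p'(-1) = 2/3.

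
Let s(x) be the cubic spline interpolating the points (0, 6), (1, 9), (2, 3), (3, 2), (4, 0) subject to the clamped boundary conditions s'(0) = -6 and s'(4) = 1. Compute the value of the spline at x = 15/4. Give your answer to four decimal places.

Let m_i = s''(x_i). Step sizes h_i = 1, 1, 1, 1; slopes of the chords Δ_i = (y_(i+1) - y_i)/h_i = 3, -6, -1, -2.
  1·m_0 + 4·m_1 + 1·m_2 = 6(Δ_1 - Δ_0) = -54
  1·m_1 + 4·m_2 + 1·m_3 = 6(Δ_2 - Δ_1) = 30
  1·m_2 + 4·m_3 + 1·m_4 = 6(Δ_3 - Δ_2) = -6
Clamped end conditions give two more equations: 2h_0·m_0 + h_0·m_1 = 6(Δ_0 - s'(0)) = 54 and h_3·m_3 + 2h_3·m_4 = 6(s'(4) - Δ_3) = 18.
Solving the tridiagonal system: m_0 = 1147/28, m_1 = -391/14, m_2 = 67/4, m_3 = -127/14, m_4 = 379/28.
On [3, 4], s(x) = 2 - 69/56·(x - 3) - 127/28·(x - 3)² + 211/56·(x - 3)³.
With (x - 3) = 3/4: s(15/4) = 409/3584.

0.1141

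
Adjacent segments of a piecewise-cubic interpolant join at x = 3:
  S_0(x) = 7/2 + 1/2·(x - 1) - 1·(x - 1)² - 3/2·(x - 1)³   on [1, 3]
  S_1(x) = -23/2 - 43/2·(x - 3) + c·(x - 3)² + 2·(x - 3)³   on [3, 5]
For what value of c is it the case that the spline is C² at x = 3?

S_0''(x) = -2 - 9·(x - 1), so S_0''(3) = -20. On the right, S_1''(3) = 2c, so c = -10.

-10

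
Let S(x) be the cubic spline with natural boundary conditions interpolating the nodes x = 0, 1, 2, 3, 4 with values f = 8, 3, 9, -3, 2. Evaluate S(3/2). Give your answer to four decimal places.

Put M_i = S'' at the i-th knot. Here h = (1, 1, 1, 1) and Δ = (-5, 6, -12, 5), so the interior equations h_(i-1)·M_(i-1) + 2(h_(i-1)+h_i)·M_i + h_i·M_(i+1) = 6(Δ_i − Δ_(i-1)) read
  1·M_0 + 4·M_1 + 1·M_2 = 6(Δ_1 - Δ_0) = 66
  1·M_1 + 4·M_2 + 1·M_3 = 6(Δ_2 - Δ_1) = -108
  1·M_2 + 4·M_3 + 1·M_4 = 6(Δ_3 - Δ_2) = 102
Natural end conditions: M_0 = M_4 = 0.
Hence M_0 = 0, M_1 = 381/14, M_2 = -300/7, M_3 = 507/14, M_4 = 0.
On [1, 2], S(x) = 3 + 57/14·(x - 1) + 381/28·(x - 1)² - 327/28·(x - 1)³.
With (x - 1) = 1/2: S(3/2) = 1563/224.

6.9777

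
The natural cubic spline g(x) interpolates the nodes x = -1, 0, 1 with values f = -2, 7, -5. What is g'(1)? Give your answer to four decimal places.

Let M_i = g''(x_i). Step sizes h_i = 1, 1; slopes of the chords Δ_i = (y_(i+1) - y_i)/h_i = 9, -12.
  1·M_0 + 4·M_1 + 1·M_2 = 6(Δ_1 - Δ_0) = -126
Natural end conditions: M_0 = M_2 = 0.
Hence M_0 = 0, M_1 = -63/2, M_2 = 0.
On [0, 1], g'(x) = b_1 + 2c_1·x + 3d_1·x² with b_1 = Δ_1 - h_1(2M_1 + M_2)/6 = -3/2, c_1 = M_1/2 = -63/4, d_1 = (M_2 - M_1)/(6h_1) = 21/4. So g'(1) = -69/4.

-17.2500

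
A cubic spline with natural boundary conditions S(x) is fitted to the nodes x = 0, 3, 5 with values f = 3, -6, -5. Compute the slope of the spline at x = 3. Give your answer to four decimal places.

Put m_i = S'' at the i-th knot. Here h = (3, 2) and Δ = (-3, 1/2), so the interior equations h_(i-1)·m_(i-1) + 2(h_(i-1)+h_i)·m_i + h_i·m_(i+1) = 6(Δ_i − Δ_(i-1)) read
  3·m_0 + 10·m_1 + 2·m_2 = 6(Δ_1 - Δ_0) = 21
Natural end conditions: m_0 = m_2 = 0.
Hence m_0 = 0, m_1 = 21/10, m_2 = 0.
On [3, 5], S'(x) = b_1 + 2c_1·(x - 3) + 3d_1·(x - 3)² with b_1 = Δ_1 - h_1(2m_1 + m_2)/6 = -9/10, c_1 = m_1/2 = 21/20, d_1 = (m_2 - m_1)/(6h_1) = -7/40. So S'(3) = -9/10.

-0.9000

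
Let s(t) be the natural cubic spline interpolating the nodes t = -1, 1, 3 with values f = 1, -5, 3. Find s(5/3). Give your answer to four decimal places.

Write σ_i for s''(x_i). With h_i = 2, 2 and divided differences Δ_i = -3, 4, the continuity of s' gives the tridiagonal system
  2·σ_0 + 8·σ_1 + 2·σ_2 = 6(Δ_1 - Δ_0) = 42
Natural end conditions: σ_0 = σ_2 = 0.
Forward elimination and back-substitution give σ_0 = 0, σ_1 = 21/4, σ_2 = 0.
On [1, 3], s(t) = -5 + 1/2·(t - 1) + 21/8·(t - 1)² - 7/16·(t - 1)³.
With (t - 1) = 2/3: s(5/3) = -98/27.

-3.6296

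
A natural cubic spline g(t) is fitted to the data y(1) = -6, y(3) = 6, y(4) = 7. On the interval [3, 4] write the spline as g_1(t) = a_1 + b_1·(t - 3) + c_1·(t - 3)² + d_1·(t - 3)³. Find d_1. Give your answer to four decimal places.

0.8333

Write M_i for g''(x_i). With h_i = 2, 1 and divided differences Δ_i = 6, 1, the continuity of g' gives the tridiagonal system
  2·M_0 + 6·M_1 + 1·M_2 = 6(Δ_1 - Δ_0) = -30
Natural end conditions: M_0 = M_2 = 0.
Hence M_0 = 0, M_1 = -5, M_2 = 0.
On [3, 4], with g_1(t) = a_1 + b_1·(t - 3) + c_1·(t - 3)² + d_1·(t - 3)³: c_1 = M_1/2 = -5/2, d_1 = (M_2 - M_1)/(6h_1) = 5/6, b_1 = Δ_1 - h_1(2M_1 + M_2)/6 = 8/3.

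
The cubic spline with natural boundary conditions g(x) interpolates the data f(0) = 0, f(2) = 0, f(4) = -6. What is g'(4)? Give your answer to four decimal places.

-3.7500

Write M_i for g''(x_i). With h_i = 2, 2 and divided differences Δ_i = 0, -3, the continuity of g' gives the tridiagonal system
  2·M_0 + 8·M_1 + 2·M_2 = 6(Δ_1 - Δ_0) = -18
Natural end conditions: M_0 = M_2 = 0.
Hence M_0 = 0, M_1 = -9/4, M_2 = 0.
On [2, 4], g'(x) = b_1 + 2c_1·(x - 2) + 3d_1·(x - 2)² with b_1 = Δ_1 - h_1(2M_1 + M_2)/6 = -3/2, c_1 = M_1/2 = -9/8, d_1 = (M_2 - M_1)/(6h_1) = 3/16. So g'(4) = -15/4.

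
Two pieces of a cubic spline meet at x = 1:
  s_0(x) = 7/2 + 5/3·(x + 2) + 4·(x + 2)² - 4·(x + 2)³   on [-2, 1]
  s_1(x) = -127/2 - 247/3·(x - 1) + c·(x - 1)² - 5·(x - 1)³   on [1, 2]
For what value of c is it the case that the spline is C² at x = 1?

-32

s_0''(x) = 8 - 24·(x + 2), so s_0''(1) = -64. On the right, s_1''(1) = 2c, so c = -32.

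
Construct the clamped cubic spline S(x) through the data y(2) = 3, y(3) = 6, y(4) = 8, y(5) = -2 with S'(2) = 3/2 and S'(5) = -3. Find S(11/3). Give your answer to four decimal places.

8.8148

Let σ_i = S''(x_i). Step sizes h_i = 1, 1, 1; slopes of the chords Δ_i = (y_(i+1) - y_i)/h_i = 3, 2, -10.
  1·σ_0 + 4·σ_1 + 1·σ_2 = 6(Δ_1 - Δ_0) = -6
  1·σ_1 + 4·σ_2 + 1·σ_3 = 6(Δ_2 - Δ_1) = -72
Clamped end conditions give two more equations: 2h_0·σ_0 + h_0·σ_1 = 6(Δ_0 - S'(2)) = 9 and h_2·σ_2 + 2h_2·σ_3 = 6(S'(5) - Δ_2) = 42.
Hence σ_0 = 2, σ_1 = 5, σ_2 = -28, σ_3 = 35.
On [3, 4], S(x) = 6 + 5·(x - 3) + 5/2·(x - 3)² - 11/2·(x - 3)³.
With (x - 3) = 2/3: S(11/3) = 238/27.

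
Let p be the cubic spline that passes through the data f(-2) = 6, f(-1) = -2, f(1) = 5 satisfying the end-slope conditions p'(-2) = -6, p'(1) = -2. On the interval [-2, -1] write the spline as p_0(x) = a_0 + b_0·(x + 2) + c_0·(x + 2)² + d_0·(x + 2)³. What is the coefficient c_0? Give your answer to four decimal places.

-8.0833

With M_i denoting the second derivative at x_i, h_i = 1, 2, and Δ_i = (y_(i+1) − y_i)/h_i = -8, 7/2:
  1·M_0 + 6·M_1 + 2·M_2 = 6(Δ_1 - Δ_0) = 69
Clamped end conditions give two more equations: 2h_0·M_0 + h_0·M_1 = 6(Δ_0 - p'(-2)) = -12 and h_1·M_1 + 2h_1·M_2 = 6(p'(1) - Δ_1) = -33.
Hence M_0 = -97/6, M_1 = 61/3, M_2 = -221/12.
On [-2, -1], with p_0(x) = a_0 + b_0·(x + 2) + c_0·(x + 2)² + d_0·(x + 2)³: c_0 = M_0/2 = -97/12, d_0 = (M_1 - M_0)/(6h_0) = 73/12, b_0 = Δ_0 - h_0(2M_0 + M_1)/6 = -6.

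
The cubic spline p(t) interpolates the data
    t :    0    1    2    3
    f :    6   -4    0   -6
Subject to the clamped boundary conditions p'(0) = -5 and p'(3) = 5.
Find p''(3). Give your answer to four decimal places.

Let σ_i = p''(x_i). Step sizes h_i = 1, 1, 1; slopes of the chords Δ_i = (y_(i+1) - y_i)/h_i = -10, 4, -6.
  1·σ_0 + 4·σ_1 + 1·σ_2 = 6(Δ_1 - Δ_0) = 84
  1·σ_1 + 4·σ_2 + 1·σ_3 = 6(Δ_2 - Δ_1) = -60
Clamped end conditions give two more equations: 2h_0·σ_0 + h_0·σ_1 = 6(Δ_0 - p'(0)) = -30 and h_2·σ_2 + 2h_2·σ_3 = 6(p'(3) - Δ_2) = 66.
Forward elimination and back-substitution give σ_0 = -518/15, σ_1 = 586/15, σ_2 = -566/15, σ_3 = 778/15.

51.8667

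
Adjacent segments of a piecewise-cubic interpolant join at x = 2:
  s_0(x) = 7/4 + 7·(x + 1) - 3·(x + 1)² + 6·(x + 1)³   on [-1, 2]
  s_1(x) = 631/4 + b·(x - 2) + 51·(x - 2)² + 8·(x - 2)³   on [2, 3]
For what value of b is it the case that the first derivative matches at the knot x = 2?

s_0'(x) = 7 - 6·(x + 1) + 18·(x + 1)², so s_0'(2) = 151. On the right, s_1'(2) = b, so b = 151.

151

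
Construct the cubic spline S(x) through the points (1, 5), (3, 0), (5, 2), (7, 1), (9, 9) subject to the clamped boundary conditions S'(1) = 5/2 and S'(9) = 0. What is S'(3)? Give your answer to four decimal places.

Put M_i = S'' at the i-th knot. Here h = (2, 2, 2, 2) and Δ = (-5/2, 1, -1/2, 4), so the interior equations h_(i-1)·M_(i-1) + 2(h_(i-1)+h_i)·M_i + h_i·M_(i+1) = 6(Δ_i − Δ_(i-1)) read
  2·M_0 + 8·M_1 + 2·M_2 = 6(Δ_1 - Δ_0) = 21
  2·M_1 + 8·M_2 + 2·M_3 = 6(Δ_2 - Δ_1) = -9
  2·M_2 + 8·M_3 + 2·M_4 = 6(Δ_3 - Δ_2) = 27
Clamped end conditions give two more equations: 2h_0·M_0 + h_0·M_1 = 6(Δ_0 - S'(1)) = -30 and h_3·M_3 + 2h_3·M_4 = 6(S'(9) - Δ_3) = -24.
Hence M_0 = -1199/112, M_1 = 359/56, M_2 = -71/16, M_3 = 383/56, M_4 = -1055/112.
On [3, 5], S'(x) = b_1 + 2c_1·(x - 3) + 3d_1·(x - 3)² with b_1 = Δ_1 - h_1(2M_1 + M_2)/6 = -201/112, c_1 = M_1/2 = 359/112, d_1 = (M_2 - M_1)/(6h_1) = -405/448. So S'(3) = -201/112.

-1.7946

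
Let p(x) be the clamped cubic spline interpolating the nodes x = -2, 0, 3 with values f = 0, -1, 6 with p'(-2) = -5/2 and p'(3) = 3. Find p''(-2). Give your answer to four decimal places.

2.4000

Let M_i = p''(x_i). Step sizes h_i = 2, 3; slopes of the chords Δ_i = (y_(i+1) - y_i)/h_i = -1/2, 7/3.
  2·M_0 + 10·M_1 + 3·M_2 = 6(Δ_1 - Δ_0) = 17
Clamped end conditions give two more equations: 2h_0·M_0 + h_0·M_1 = 6(Δ_0 - p'(-2)) = 12 and h_1·M_1 + 2h_1·M_2 = 6(p'(3) - Δ_1) = 4.
Solving: M_0 = 12/5, M_1 = 6/5, M_2 = 1/15.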